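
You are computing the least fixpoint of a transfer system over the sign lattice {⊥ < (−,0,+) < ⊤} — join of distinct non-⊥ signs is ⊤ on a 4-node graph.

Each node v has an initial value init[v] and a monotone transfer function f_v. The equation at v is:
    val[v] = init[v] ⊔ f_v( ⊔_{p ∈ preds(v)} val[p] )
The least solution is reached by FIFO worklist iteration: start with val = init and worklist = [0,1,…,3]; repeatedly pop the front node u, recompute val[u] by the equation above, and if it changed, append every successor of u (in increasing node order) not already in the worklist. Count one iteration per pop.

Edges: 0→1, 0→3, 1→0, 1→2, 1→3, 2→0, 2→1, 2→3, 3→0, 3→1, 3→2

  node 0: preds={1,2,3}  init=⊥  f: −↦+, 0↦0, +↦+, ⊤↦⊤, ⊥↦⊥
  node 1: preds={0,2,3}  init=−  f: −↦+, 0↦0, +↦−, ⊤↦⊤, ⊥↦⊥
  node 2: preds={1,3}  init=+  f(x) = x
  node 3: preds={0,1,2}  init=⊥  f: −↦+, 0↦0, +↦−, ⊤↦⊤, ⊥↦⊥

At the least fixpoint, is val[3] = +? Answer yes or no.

Trace (7 dequeues):
  [1] u=0 | in ⊤ | out ⊤ | prev ⊥ | push {}
  [2] u=1 | in ⊤ | out ⊤ | prev − | push {0}
  [3] u=2 | in ⊤ | out ⊤ | prev + | push {1}
  [4] u=3 | in ⊤ | out ⊤ | prev ⊥ | push {2}
  [5] u=0 | in ⊤ | out ⊤ | ==
  [6] u=1 | in ⊤ | out ⊤ | ==
  [7] u=2 | in ⊤ | out ⊤ | ==

Converged values:
  [0] ⊤
  [1] ⊤
  [2] ⊤
  [3] ⊤

no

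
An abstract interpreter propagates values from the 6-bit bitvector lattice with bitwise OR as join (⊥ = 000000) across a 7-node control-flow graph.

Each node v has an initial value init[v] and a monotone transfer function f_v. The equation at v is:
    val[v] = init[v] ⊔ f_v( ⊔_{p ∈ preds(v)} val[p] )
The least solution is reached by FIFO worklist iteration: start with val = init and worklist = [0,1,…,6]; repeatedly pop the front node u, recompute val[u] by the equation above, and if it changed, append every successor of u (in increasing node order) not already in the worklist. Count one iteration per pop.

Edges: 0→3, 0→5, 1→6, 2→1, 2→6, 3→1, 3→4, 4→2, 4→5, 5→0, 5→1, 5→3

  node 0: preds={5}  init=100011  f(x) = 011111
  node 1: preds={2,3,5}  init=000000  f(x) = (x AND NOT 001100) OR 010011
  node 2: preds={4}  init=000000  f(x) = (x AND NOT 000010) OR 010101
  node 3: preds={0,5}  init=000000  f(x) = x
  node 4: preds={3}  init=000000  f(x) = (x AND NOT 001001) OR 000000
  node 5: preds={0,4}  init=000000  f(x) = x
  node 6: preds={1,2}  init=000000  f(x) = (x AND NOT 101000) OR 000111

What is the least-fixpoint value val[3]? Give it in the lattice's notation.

111111

Worklist (13 pops):
  #1 pop 0: in=000000 → 111111 (was 100011); enqueue []
  #2 pop 1: in=000000 → 010011 (was 000000); enqueue []
  #3 pop 2: in=000000 → 010101 (was 000000); enqueue [1]
  #4 pop 3: in=111111 → 111111 (was 000000); enqueue []
  #5 pop 4: in=111111 → 110110 (was 000000); enqueue [2]
  #6 pop 5: in=111111 → 111111 (was 000000); enqueue [0,3]
  #7 pop 6: in=010111 → 010111 (was 000000); enqueue []
  #8 pop 1: in=111111 → 110011 (was 010011); enqueue [6]
  #9 pop 2: in=110110 → 110101 (was 010101); enqueue [1]
  #10 pop 0: in=111111 → 111111 (no change)
  #11 pop 3: in=111111 → 111111 (no change)
  #12 pop 6: in=110111 → 010111 (no change)
  #13 pop 1: in=111111 → 110011 (no change)

Fixpoint:
  val[0] = 111111
  val[1] = 110011
  val[2] = 110101
  val[3] = 111111
  val[4] = 110110
  val[5] = 111111
  val[6] = 010111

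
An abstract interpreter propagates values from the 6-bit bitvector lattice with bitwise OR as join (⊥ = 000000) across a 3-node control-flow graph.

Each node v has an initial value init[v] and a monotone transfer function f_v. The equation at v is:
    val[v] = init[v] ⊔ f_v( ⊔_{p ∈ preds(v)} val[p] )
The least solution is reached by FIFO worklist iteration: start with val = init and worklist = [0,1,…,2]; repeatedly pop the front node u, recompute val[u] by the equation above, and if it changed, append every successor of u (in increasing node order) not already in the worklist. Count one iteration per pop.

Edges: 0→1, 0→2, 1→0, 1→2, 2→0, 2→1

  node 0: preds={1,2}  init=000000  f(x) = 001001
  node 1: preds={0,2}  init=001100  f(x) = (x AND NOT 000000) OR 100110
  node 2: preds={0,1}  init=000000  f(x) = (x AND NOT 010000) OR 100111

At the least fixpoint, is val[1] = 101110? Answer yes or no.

no

Iteration log — 5 steps:
  step 1. node 0  ⊔preds=001100  new=001001  old=000000  +wl: 
  step 2. node 1  ⊔preds=001001  new=101111  old=001100  +wl: 0
  step 3. node 2  ⊔preds=101111  new=101111  old=000000  +wl: 1
  step 4. node 0  ⊔preds=101111  new=001001  stable
  step 5. node 1  ⊔preds=101111  new=101111  stable

Least fixpoint reached:
  node 0: 001001
  node 1: 101111
  node 2: 101111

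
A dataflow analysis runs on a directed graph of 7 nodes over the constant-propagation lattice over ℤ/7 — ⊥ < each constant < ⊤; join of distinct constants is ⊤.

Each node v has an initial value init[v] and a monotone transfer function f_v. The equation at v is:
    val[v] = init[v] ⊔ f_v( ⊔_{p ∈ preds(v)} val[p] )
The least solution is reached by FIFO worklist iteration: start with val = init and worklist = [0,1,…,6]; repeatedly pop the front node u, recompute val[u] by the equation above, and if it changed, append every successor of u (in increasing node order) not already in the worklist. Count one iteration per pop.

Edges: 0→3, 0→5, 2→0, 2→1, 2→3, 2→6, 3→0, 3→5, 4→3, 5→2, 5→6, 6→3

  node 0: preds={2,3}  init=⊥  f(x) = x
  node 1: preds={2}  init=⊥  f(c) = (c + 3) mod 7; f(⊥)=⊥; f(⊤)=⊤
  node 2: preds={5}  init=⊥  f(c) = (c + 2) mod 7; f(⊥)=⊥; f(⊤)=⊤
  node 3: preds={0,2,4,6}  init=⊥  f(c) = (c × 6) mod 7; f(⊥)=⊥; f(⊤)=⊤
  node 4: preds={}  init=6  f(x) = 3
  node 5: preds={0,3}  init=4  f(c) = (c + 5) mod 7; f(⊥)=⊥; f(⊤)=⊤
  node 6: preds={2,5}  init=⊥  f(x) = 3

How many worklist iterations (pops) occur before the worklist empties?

16

Iteration log — 16 steps:
  step 1. node 0  ⊔preds=⊥  new=⊥  stable
  step 2. node 1  ⊔preds=⊥  new=⊥  stable
  step 3. node 2  ⊔preds=4  new=6  old=⊥  +wl: 0,1
  step 4. node 3  ⊔preds=6  new=1  old=⊥  +wl: 
  step 5. node 4  ⊔preds=⊥  new=⊤  old=6  +wl: 3
  step 6. node 5  ⊔preds=1  new=⊤  old=4  +wl: 2
  step 7. node 6  ⊔preds=⊤  new=3  old=⊥  +wl: 
  step 8. node 0  ⊔preds=⊤  new=⊤  old=⊥  +wl: 5
  step 9. node 1  ⊔preds=6  new=2  old=⊥  +wl: 
  step 10. node 3  ⊔preds=⊤  new=⊤  old=1  +wl: 0
  step 11. node 2  ⊔preds=⊤  new=⊤  old=6  +wl: 1,3,6
  step 12. node 5  ⊔preds=⊤  new=⊤  stable
  step 13. node 0  ⊔preds=⊤  new=⊤  stable
  step 14. node 1  ⊔preds=⊤  new=⊤  old=2  +wl: 
  step 15. node 3  ⊔preds=⊤  new=⊤  stable
  step 16. node 6  ⊔preds=⊤  new=3  stable

Least fixpoint reached:
  node 0: ⊤
  node 1: ⊤
  node 2: ⊤
  node 3: ⊤
  node 4: ⊤
  node 5: ⊤
  node 6: 3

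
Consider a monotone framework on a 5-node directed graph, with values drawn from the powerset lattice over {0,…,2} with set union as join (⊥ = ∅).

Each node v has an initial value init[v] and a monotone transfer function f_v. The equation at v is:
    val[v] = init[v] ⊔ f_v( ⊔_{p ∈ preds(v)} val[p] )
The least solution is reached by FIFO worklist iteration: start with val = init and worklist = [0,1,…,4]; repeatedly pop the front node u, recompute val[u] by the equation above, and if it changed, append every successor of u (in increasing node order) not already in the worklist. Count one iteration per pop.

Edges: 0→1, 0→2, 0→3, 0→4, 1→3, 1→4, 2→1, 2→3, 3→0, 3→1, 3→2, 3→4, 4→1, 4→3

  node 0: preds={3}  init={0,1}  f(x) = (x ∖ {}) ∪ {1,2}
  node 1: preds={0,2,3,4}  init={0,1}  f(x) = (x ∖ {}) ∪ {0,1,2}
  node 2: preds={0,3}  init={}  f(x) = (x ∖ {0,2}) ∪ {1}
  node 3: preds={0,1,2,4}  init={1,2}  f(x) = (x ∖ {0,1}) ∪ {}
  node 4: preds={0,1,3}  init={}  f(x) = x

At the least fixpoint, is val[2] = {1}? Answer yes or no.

yes

Worklist (7 pops):
  #1 pop 0: in={1,2} → {0,1,2} (was {0,1}); enqueue []
  #2 pop 1: in={0,1,2} → {0,1,2} (was {0,1}); enqueue []
  #3 pop 2: in={0,1,2} → {1} (was {}); enqueue [1]
  #4 pop 3: in={0,1,2} → {1,2} (no change)
  #5 pop 4: in={0,1,2} → {0,1,2} (was {}); enqueue [3]
  #6 pop 1: in={0,1,2} → {0,1,2} (no change)
  #7 pop 3: in={0,1,2} → {1,2} (no change)

Fixpoint:
  val[0] = {0,1,2}
  val[1] = {0,1,2}
  val[2] = {1}
  val[3] = {1,2}
  val[4] = {0,1,2}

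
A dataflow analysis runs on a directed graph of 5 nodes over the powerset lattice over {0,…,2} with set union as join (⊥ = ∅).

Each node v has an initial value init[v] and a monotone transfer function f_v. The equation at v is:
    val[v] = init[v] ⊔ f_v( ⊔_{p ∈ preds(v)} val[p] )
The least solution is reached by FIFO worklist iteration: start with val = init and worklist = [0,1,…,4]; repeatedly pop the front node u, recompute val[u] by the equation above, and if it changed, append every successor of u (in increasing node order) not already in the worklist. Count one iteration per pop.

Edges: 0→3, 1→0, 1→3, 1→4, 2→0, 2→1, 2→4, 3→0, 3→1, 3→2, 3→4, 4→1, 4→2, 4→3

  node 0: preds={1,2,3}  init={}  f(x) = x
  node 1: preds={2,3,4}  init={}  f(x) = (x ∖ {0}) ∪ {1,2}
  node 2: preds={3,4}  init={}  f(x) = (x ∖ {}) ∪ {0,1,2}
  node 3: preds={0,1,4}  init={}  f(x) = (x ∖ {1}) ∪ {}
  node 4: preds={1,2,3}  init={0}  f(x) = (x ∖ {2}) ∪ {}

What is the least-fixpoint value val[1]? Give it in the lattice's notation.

Worklist (9 pops):
  #1 pop 0: in={} → {} (no change)
  #2 pop 1: in={0} → {1,2} (was {}); enqueue [0]
  #3 pop 2: in={0} → {0,1,2} (was {}); enqueue [1]
  #4 pop 3: in={0,1,2} → {0,2} (was {}); enqueue [2]
  #5 pop 4: in={0,1,2} → {0,1} (was {0}); enqueue [3]
  #6 pop 0: in={0,1,2} → {0,1,2} (was {}); enqueue []
  #7 pop 1: in={0,1,2} → {1,2} (no change)
  #8 pop 2: in={0,1,2} → {0,1,2} (no change)
  #9 pop 3: in={0,1,2} → {0,2} (no change)

Fixpoint:
  val[0] = {0,1,2}
  val[1] = {1,2}
  val[2] = {0,1,2}
  val[3] = {0,2}
  val[4] = {0,1}

{1,2}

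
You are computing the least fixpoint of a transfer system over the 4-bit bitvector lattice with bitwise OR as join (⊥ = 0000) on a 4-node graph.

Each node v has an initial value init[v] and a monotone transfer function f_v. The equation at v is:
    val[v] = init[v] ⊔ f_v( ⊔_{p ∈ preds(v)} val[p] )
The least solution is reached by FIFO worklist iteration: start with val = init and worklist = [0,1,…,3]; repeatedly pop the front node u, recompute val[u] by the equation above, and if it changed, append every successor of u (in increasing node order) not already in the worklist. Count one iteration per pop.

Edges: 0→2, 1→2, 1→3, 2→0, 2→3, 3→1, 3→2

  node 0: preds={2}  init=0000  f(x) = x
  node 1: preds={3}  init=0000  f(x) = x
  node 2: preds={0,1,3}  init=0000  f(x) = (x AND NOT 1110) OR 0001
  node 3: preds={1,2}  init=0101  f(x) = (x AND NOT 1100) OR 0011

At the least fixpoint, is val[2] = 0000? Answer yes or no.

Trace (8 dequeues):
  [1] u=0 | in 0000 | out 0000 | ==
  [2] u=1 | in 0101 | out 0101 | prev 0000 | push {}
  [3] u=2 | in 0101 | out 0001 | prev 0000 | push {0}
  [4] u=3 | in 0101 | out 0111 | prev 0101 | push {1,2}
  [5] u=0 | in 0001 | out 0001 | prev 0000 | push {}
  [6] u=1 | in 0111 | out 0111 | prev 0101 | push {3}
  [7] u=2 | in 0111 | out 0001 | ==
  [8] u=3 | in 0111 | out 0111 | ==

Converged values:
  [0] 0001
  [1] 0111
  [2] 0001
  [3] 0111

no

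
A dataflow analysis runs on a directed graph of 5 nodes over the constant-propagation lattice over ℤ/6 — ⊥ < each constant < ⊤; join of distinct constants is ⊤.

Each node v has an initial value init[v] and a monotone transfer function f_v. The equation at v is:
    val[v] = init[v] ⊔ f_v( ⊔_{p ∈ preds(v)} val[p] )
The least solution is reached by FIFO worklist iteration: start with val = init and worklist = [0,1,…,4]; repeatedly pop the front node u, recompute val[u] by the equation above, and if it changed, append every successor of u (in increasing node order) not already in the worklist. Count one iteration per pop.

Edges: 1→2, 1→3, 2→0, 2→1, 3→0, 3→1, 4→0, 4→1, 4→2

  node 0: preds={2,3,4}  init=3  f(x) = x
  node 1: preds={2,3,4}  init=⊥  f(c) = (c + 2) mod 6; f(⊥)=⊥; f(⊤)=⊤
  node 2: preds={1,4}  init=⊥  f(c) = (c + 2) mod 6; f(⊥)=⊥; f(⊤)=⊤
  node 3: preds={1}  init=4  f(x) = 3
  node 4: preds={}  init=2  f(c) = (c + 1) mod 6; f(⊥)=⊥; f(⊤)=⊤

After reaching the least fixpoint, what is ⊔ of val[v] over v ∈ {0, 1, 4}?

⊤

Trace (7 dequeues):
  [1] u=0 | in ⊤ | out ⊤ | prev 3 | push {}
  [2] u=1 | in ⊤ | out ⊤ | prev ⊥ | push {}
  [3] u=2 | in ⊤ | out ⊤ | prev ⊥ | push {0,1}
  [4] u=3 | in ⊤ | out ⊤ | prev 4 | push {}
  [5] u=4 | in ⊥ | out 2 | ==
  [6] u=0 | in ⊤ | out ⊤ | ==
  [7] u=1 | in ⊤ | out ⊤ | ==

Converged values:
  [0] ⊤
  [1] ⊤
  [2] ⊤
  [3] ⊤
  [4] 2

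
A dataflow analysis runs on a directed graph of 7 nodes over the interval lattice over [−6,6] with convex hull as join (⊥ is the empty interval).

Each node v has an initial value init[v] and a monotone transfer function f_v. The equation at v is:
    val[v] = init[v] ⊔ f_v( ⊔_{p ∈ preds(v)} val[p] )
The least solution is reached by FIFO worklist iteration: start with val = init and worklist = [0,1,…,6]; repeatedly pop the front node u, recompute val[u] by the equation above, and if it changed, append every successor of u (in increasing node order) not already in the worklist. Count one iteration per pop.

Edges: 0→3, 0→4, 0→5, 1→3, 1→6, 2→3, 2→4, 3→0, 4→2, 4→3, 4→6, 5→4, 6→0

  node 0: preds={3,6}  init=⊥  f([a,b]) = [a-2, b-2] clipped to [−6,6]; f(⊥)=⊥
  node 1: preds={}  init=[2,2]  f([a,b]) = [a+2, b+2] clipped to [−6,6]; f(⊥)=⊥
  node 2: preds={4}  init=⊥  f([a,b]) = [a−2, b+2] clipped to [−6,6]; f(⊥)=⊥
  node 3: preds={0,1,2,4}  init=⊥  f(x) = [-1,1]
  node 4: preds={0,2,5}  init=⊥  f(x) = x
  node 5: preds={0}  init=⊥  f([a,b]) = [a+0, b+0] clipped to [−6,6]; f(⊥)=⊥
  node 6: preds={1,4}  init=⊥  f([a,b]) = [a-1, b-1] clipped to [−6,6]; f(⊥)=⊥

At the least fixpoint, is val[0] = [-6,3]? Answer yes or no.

yes

Worklist (43 pops):
  #1 pop 0: in=⊥ → ⊥ (no change)
  #2 pop 1: in=⊥ → [2,2] (no change)
  #3 pop 2: in=⊥ → ⊥ (no change)
  #4 pop 3: in=[2,2] → [-1,1] (was ⊥); enqueue [0]
  #5 pop 4: in=⊥ → ⊥ (no change)
  #6 pop 5: in=⊥ → ⊥ (no change)
  #7 pop 6: in=[2,2] → [1,1] (was ⊥); enqueue []
  #8 pop 0: in=[-1,1] → [-3,-1] (was ⊥); enqueue [3,4,5]
  #9 pop 3: in=[-3,2] → [-1,1] (no change)
  #10 pop 4: in=[-3,-1] → [-3,-1] (was ⊥); enqueue [2,3,6]
  #11 pop 5: in=[-3,-1] → [-3,-1] (was ⊥); enqueue [4]
  #12 pop 2: in=[-3,-1] → [-5,1] (was ⊥); enqueue []
  #13 pop 3: in=[-5,2] → [-1,1] (no change)
  #14 pop 6: in=[-3,2] → [-4,1] (was [1,1]); enqueue [0]
  #15 pop 4: in=[-5,1] → [-5,1] (was [-3,-1]); enqueue [2,3,6]
  #16 pop 0: in=[-4,1] → [-6,-1] (was [-3,-1]); enqueue [4,5]
  #17 pop 2: in=[-5,1] → [-6,3] (was [-5,1]); enqueue []
  #18 pop 3: in=[-6,3] → [-1,1] (no change)
  #19 pop 6: in=[-5,2] → [-6,1] (was [-4,1]); enqueue [0]
  #20 pop 4: in=[-6,3] → [-6,3] (was [-5,1]); enqueue [2,3,6]
  #21 pop 5: in=[-6,-1] → [-6,-1] (was [-3,-1]); enqueue [4]
  #22 pop 0: in=[-6,1] → [-6,-1] (no change)
  #23 pop 2: in=[-6,3] → [-6,5] (was [-6,3]); enqueue []
  #24 pop 3: in=[-6,5] → [-1,1] (no change)
  #25 pop 6: in=[-6,3] → [-6,2] (was [-6,1]); enqueue [0]
  #26 pop 4: in=[-6,5] → [-6,5] (was [-6,3]); enqueue [2,3,6]
  #27 pop 0: in=[-6,2] → [-6,0] (was [-6,-1]); enqueue [4,5]
  #28 pop 2: in=[-6,5] → [-6,6] (was [-6,5]); enqueue []
  #29 pop 3: in=[-6,6] → [-1,1] (no change)
  #30 pop 6: in=[-6,5] → [-6,4] (was [-6,2]); enqueue [0]
  #31 pop 4: in=[-6,6] → [-6,6] (was [-6,5]); enqueue [2,3,6]
  #32 pop 5: in=[-6,0] → [-6,0] (was [-6,-1]); enqueue [4]
  #33 pop 0: in=[-6,4] → [-6,2] (was [-6,0]); enqueue [5]
  #34 pop 2: in=[-6,6] → [-6,6] (no change)
  #35 pop 3: in=[-6,6] → [-1,1] (no change)
  #36 pop 6: in=[-6,6] → [-6,5] (was [-6,4]); enqueue [0]
  #37 pop 4: in=[-6,6] → [-6,6] (no change)
  #38 pop 5: in=[-6,2] → [-6,2] (was [-6,0]); enqueue [4]
  #39 pop 0: in=[-6,5] → [-6,3] (was [-6,2]); enqueue [3,5]
  #40 pop 4: in=[-6,6] → [-6,6] (no change)
  #41 pop 3: in=[-6,6] → [-1,1] (no change)
  #42 pop 5: in=[-6,3] → [-6,3] (was [-6,2]); enqueue [4]
  #43 pop 4: in=[-6,6] → [-6,6] (no change)

Fixpoint:
  val[0] = [-6,3]
  val[1] = [2,2]
  val[2] = [-6,6]
  val[3] = [-1,1]
  val[4] = [-6,6]
  val[5] = [-6,3]
  val[6] = [-6,5]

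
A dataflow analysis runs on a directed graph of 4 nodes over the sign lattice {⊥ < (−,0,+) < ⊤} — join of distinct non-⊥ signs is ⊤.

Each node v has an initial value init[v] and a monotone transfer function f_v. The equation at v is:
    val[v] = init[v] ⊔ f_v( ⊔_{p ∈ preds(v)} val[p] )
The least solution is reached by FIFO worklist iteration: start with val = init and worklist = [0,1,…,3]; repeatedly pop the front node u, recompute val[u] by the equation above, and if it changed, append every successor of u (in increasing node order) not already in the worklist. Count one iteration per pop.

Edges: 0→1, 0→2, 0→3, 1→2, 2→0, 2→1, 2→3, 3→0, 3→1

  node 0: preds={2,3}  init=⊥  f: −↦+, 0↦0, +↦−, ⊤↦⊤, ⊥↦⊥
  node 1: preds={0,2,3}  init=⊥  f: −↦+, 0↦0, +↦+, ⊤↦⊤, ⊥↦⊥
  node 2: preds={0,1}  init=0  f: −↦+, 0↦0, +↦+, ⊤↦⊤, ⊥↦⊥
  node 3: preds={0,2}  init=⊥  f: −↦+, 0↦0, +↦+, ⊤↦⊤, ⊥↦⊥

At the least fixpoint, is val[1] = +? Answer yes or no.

no

Worklist (6 pops):
  #1 pop 0: in=0 → 0 (was ⊥); enqueue []
  #2 pop 1: in=0 → 0 (was ⊥); enqueue []
  #3 pop 2: in=0 → 0 (no change)
  #4 pop 3: in=0 → 0 (was ⊥); enqueue [0,1]
  #5 pop 0: in=0 → 0 (no change)
  #6 pop 1: in=0 → 0 (no change)

Fixpoint:
  val[0] = 0
  val[1] = 0
  val[2] = 0
  val[3] = 0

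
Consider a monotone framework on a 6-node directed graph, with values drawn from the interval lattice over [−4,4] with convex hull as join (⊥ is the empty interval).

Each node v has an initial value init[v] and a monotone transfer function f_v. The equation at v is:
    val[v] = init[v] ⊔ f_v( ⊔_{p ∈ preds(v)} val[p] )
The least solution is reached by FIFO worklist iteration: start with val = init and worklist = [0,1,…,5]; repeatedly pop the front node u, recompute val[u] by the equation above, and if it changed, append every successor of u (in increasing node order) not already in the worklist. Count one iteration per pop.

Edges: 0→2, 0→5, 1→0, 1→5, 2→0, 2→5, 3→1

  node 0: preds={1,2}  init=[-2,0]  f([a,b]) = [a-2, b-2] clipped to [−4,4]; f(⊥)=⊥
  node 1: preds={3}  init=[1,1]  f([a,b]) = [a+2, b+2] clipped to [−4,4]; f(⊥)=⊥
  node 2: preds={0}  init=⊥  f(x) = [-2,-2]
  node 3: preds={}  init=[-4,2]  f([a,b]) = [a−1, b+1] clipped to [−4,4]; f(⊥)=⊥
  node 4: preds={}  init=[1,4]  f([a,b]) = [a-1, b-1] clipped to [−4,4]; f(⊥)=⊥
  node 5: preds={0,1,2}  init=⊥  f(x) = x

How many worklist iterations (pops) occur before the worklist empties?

Worklist (9 pops):
  #1 pop 0: in=[1,1] → [-2,0] (no change)
  #2 pop 1: in=[-4,2] → [-2,4] (was [1,1]); enqueue [0]
  #3 pop 2: in=[-2,0] → [-2,-2] (was ⊥); enqueue []
  #4 pop 3: in=⊥ → [-4,2] (no change)
  #5 pop 4: in=⊥ → [1,4] (no change)
  #6 pop 5: in=[-2,4] → [-2,4] (was ⊥); enqueue []
  #7 pop 0: in=[-2,4] → [-4,2] (was [-2,0]); enqueue [2,5]
  #8 pop 2: in=[-4,2] → [-2,-2] (no change)
  #9 pop 5: in=[-4,4] → [-4,4] (was [-2,4]); enqueue []

Fixpoint:
  val[0] = [-4,2]
  val[1] = [-2,4]
  val[2] = [-2,-2]
  val[3] = [-4,2]
  val[4] = [1,4]
  val[5] = [-4,4]

9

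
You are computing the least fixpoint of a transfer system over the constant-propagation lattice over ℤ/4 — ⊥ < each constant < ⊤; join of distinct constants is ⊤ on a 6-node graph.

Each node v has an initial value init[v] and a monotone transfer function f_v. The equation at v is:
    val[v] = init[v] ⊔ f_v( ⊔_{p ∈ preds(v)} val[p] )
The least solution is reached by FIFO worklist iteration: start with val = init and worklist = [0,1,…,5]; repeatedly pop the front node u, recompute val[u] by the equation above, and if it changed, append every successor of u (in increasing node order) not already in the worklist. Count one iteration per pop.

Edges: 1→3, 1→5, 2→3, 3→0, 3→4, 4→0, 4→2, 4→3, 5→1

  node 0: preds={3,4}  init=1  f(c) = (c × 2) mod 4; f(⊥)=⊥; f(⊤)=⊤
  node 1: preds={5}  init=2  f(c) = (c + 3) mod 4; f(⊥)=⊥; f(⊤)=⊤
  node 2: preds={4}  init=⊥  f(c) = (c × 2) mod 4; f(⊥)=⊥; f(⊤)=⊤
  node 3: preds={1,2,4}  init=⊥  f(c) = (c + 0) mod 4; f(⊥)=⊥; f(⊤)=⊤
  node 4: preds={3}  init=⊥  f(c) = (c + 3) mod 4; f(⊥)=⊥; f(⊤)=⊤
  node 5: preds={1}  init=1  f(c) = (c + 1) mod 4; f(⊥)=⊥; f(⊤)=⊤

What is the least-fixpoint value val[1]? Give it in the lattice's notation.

⊤

Iteration log — 10 steps:
  step 1. node 0  ⊔preds=⊥  new=1  stable
  step 2. node 1  ⊔preds=1  new=⊤  old=2  +wl: 
  step 3. node 2  ⊔preds=⊥  new=⊥  stable
  step 4. node 3  ⊔preds=⊤  new=⊤  old=⊥  +wl: 0
  step 5. node 4  ⊔preds=⊤  new=⊤  old=⊥  +wl: 2,3
  step 6. node 5  ⊔preds=⊤  new=⊤  old=1  +wl: 1
  step 7. node 0  ⊔preds=⊤  new=⊤  old=1  +wl: 
  step 8. node 2  ⊔preds=⊤  new=⊤  old=⊥  +wl: 
  step 9. node 3  ⊔preds=⊤  new=⊤  stable
  step 10. node 1  ⊔preds=⊤  new=⊤  stable

Least fixpoint reached:
  node 0: ⊤
  node 1: ⊤
  node 2: ⊤
  node 3: ⊤
  node 4: ⊤
  node 5: ⊤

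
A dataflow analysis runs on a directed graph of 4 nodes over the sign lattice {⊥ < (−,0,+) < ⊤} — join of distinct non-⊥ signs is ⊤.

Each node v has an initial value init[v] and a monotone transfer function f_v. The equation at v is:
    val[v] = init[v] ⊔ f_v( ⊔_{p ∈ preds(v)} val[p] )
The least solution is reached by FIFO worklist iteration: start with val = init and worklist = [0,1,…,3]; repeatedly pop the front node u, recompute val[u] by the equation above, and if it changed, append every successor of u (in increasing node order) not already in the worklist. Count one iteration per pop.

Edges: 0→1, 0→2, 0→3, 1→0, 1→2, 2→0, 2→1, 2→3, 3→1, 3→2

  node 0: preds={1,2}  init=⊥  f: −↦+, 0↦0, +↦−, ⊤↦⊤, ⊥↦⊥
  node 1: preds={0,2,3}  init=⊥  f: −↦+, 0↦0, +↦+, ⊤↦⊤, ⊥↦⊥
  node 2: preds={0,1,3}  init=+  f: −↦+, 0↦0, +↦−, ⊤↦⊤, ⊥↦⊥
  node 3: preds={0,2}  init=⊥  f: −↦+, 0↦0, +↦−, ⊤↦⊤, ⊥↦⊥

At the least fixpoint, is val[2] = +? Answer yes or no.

Iteration log — 8 steps:
  step 1. node 0  ⊔preds=+  new=−  old=⊥  +wl: 
  step 2. node 1  ⊔preds=⊤  new=⊤  old=⊥  +wl: 0
  step 3. node 2  ⊔preds=⊤  new=⊤  old=+  +wl: 1
  step 4. node 3  ⊔preds=⊤  new=⊤  old=⊥  +wl: 2
  step 5. node 0  ⊔preds=⊤  new=⊤  old=−  +wl: 3
  step 6. node 1  ⊔preds=⊤  new=⊤  stable
  step 7. node 2  ⊔preds=⊤  new=⊤  stable
  step 8. node 3  ⊔preds=⊤  new=⊤  stable

Least fixpoint reached:
  node 0: ⊤
  node 1: ⊤
  node 2: ⊤
  node 3: ⊤

no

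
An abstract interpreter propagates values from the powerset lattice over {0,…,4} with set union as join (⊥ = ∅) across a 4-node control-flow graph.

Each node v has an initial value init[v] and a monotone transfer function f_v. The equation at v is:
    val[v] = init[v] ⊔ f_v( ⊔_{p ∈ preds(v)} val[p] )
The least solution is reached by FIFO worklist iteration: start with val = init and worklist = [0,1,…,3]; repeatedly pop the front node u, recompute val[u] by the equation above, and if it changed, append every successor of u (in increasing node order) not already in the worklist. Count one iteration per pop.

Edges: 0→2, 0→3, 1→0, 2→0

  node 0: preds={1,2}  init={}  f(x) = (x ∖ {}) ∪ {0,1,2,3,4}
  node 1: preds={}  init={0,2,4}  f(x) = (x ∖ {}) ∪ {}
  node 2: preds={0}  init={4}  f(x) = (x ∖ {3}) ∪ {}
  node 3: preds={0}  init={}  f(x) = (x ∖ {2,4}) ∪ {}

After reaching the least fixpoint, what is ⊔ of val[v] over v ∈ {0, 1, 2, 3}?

Iteration log — 5 steps:
  step 1. node 0  ⊔preds={0,2,4}  new={0,1,2,3,4}  old={}  +wl: 
  step 2. node 1  ⊔preds={}  new={0,2,4}  stable
  step 3. node 2  ⊔preds={0,1,2,3,4}  new={0,1,2,4}  old={4}  +wl: 0
  step 4. node 3  ⊔preds={0,1,2,3,4}  new={0,1,3}  old={}  +wl: 
  step 5. node 0  ⊔preds={0,1,2,4}  new={0,1,2,3,4}  stable

Least fixpoint reached:
  node 0: {0,1,2,3,4}
  node 1: {0,2,4}
  node 2: {0,1,2,4}
  node 3: {0,1,3}

{0,1,2,3,4}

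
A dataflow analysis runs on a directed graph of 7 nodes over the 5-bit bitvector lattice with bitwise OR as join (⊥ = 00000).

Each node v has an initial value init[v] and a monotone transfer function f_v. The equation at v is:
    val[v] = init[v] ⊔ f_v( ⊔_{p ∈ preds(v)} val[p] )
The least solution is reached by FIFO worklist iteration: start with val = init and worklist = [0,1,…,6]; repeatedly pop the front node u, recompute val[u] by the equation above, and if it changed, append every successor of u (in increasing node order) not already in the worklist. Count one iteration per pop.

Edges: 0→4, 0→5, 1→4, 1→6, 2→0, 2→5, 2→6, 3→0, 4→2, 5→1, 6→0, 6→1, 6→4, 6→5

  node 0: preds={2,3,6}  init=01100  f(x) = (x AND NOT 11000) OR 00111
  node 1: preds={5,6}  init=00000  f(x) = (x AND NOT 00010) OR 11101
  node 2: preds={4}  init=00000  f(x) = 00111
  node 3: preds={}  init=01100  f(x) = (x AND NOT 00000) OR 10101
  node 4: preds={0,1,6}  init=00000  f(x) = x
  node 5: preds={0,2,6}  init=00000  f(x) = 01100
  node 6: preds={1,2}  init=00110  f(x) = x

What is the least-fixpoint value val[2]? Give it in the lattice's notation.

Trace (12 dequeues):
  [1] u=0 | in 01110 | out 01111 | prev 01100 | push {}
  [2] u=1 | in 00110 | out 11101 | prev 00000 | push {}
  [3] u=2 | in 00000 | out 00111 | prev 00000 | push {0}
  [4] u=3 | in 00000 | out 11101 | prev 01100 | push {}
  [5] u=4 | in 11111 | out 11111 | prev 00000 | push {2}
  [6] u=5 | in 01111 | out 01100 | prev 00000 | push {1}
  [7] u=6 | in 11111 | out 11111 | prev 00110 | push {4,5}
  [8] u=0 | in 11111 | out 01111 | ==
  [9] u=2 | in 11111 | out 00111 | ==
  [10] u=1 | in 11111 | out 11101 | ==
  [11] u=4 | in 11111 | out 11111 | ==
  [12] u=5 | in 11111 | out 01100 | ==

Converged values:
  [0] 01111
  [1] 11101
  [2] 00111
  [3] 11101
  [4] 11111
  [5] 01100
  [6] 11111

00111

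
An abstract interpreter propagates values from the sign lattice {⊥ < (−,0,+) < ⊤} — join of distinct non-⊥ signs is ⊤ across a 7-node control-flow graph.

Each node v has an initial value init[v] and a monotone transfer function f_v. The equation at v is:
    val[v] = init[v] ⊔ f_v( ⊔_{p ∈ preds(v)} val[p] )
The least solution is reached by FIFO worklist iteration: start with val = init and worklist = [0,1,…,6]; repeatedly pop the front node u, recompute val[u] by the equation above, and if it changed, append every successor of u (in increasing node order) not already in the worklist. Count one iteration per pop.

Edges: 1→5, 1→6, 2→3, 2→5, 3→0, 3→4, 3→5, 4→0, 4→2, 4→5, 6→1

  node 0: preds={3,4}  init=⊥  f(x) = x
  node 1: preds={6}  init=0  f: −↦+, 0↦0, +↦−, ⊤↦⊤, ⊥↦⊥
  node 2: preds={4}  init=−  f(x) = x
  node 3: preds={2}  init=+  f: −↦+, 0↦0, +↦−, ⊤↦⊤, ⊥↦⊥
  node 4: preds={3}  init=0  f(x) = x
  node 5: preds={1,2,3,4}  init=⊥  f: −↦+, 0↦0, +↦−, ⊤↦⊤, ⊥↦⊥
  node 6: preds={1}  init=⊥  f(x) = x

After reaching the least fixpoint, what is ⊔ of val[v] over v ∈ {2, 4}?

Worklist (10 pops):
  #1 pop 0: in=⊤ → ⊤ (was ⊥); enqueue []
  #2 pop 1: in=⊥ → 0 (no change)
  #3 pop 2: in=0 → ⊤ (was −); enqueue []
  #4 pop 3: in=⊤ → ⊤ (was +); enqueue [0]
  #5 pop 4: in=⊤ → ⊤ (was 0); enqueue [2]
  #6 pop 5: in=⊤ → ⊤ (was ⊥); enqueue []
  #7 pop 6: in=0 → 0 (was ⊥); enqueue [1]
  #8 pop 0: in=⊤ → ⊤ (no change)
  #9 pop 2: in=⊤ → ⊤ (no change)
  #10 pop 1: in=0 → 0 (no change)

Fixpoint:
  val[0] = ⊤
  val[1] = 0
  val[2] = ⊤
  val[3] = ⊤
  val[4] = ⊤
  val[5] = ⊤
  val[6] = 0

⊤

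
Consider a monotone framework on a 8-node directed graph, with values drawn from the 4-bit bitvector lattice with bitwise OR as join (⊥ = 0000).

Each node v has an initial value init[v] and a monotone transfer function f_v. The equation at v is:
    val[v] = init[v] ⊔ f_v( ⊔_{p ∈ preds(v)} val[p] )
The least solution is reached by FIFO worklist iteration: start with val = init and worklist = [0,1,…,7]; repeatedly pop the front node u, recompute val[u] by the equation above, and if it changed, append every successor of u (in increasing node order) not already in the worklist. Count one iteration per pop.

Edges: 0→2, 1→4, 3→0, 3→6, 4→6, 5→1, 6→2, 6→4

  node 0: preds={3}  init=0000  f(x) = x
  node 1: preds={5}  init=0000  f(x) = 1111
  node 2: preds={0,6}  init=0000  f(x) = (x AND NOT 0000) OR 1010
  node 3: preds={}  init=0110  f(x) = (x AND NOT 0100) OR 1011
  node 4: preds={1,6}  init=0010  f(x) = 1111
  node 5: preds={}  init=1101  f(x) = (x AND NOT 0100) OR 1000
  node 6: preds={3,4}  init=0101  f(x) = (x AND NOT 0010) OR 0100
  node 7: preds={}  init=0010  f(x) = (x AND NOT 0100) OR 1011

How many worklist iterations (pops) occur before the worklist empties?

Iteration log — 11 steps:
  step 1. node 0  ⊔preds=0110  new=0110  old=0000  +wl: 
  step 2. node 1  ⊔preds=1101  new=1111  old=0000  +wl: 
  step 3. node 2  ⊔preds=0111  new=1111  old=0000  +wl: 
  step 4. node 3  ⊔preds=0000  new=1111  old=0110  +wl: 0
  step 5. node 4  ⊔preds=1111  new=1111  old=0010  +wl: 
  step 6. node 5  ⊔preds=0000  new=1101  stable
  step 7. node 6  ⊔preds=1111  new=1101  old=0101  +wl: 2,4
  step 8. node 7  ⊔preds=0000  new=1011  old=0010  +wl: 
  step 9. node 0  ⊔preds=1111  new=1111  old=0110  +wl: 
  step 10. node 2  ⊔preds=1111  new=1111  stable
  step 11. node 4  ⊔preds=1111  new=1111  stable

Least fixpoint reached:
  node 0: 1111
  node 1: 1111
  node 2: 1111
  node 3: 1111
  node 4: 1111
  node 5: 1101
  node 6: 1101
  node 7: 1011

11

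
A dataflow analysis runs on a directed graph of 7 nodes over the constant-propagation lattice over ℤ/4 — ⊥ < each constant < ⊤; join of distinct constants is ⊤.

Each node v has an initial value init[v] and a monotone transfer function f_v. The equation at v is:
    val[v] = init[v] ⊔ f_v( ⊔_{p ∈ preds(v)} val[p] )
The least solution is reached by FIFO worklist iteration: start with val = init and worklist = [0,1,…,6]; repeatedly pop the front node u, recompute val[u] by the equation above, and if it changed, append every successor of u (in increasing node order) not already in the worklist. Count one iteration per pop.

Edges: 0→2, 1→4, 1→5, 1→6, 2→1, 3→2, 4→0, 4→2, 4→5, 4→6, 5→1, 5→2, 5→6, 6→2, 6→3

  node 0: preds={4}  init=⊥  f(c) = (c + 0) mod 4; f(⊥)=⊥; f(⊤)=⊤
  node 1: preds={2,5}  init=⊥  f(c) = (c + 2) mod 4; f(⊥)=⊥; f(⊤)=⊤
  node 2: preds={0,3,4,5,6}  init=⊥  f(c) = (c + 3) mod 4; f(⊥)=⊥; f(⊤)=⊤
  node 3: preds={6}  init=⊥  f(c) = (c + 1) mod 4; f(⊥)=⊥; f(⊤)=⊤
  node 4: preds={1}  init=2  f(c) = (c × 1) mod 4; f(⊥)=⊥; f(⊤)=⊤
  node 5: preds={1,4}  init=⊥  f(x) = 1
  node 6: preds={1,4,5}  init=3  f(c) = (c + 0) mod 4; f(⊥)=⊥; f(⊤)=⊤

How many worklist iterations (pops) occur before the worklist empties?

Worklist (16 pops):
  #1 pop 0: in=2 → 2 (was ⊥); enqueue []
  #2 pop 1: in=⊥ → ⊥ (no change)
  #3 pop 2: in=⊤ → ⊤ (was ⊥); enqueue [1]
  #4 pop 3: in=3 → 0 (was ⊥); enqueue [2]
  #5 pop 4: in=⊥ → 2 (no change)
  #6 pop 5: in=2 → 1 (was ⊥); enqueue []
  #7 pop 6: in=⊤ → ⊤ (was 3); enqueue [3]
  #8 pop 1: in=⊤ → ⊤ (was ⊥); enqueue [4,5,6]
  #9 pop 2: in=⊤ → ⊤ (no change)
  #10 pop 3: in=⊤ → ⊤ (was 0); enqueue [2]
  #11 pop 4: in=⊤ → ⊤ (was 2); enqueue [0]
  #12 pop 5: in=⊤ → 1 (no change)
  #13 pop 6: in=⊤ → ⊤ (no change)
  #14 pop 2: in=⊤ → ⊤ (no change)
  #15 pop 0: in=⊤ → ⊤ (was 2); enqueue [2]
  #16 pop 2: in=⊤ → ⊤ (no change)

Fixpoint:
  val[0] = ⊤
  val[1] = ⊤
  val[2] = ⊤
  val[3] = ⊤
  val[4] = ⊤
  val[5] = 1
  val[6] = ⊤

16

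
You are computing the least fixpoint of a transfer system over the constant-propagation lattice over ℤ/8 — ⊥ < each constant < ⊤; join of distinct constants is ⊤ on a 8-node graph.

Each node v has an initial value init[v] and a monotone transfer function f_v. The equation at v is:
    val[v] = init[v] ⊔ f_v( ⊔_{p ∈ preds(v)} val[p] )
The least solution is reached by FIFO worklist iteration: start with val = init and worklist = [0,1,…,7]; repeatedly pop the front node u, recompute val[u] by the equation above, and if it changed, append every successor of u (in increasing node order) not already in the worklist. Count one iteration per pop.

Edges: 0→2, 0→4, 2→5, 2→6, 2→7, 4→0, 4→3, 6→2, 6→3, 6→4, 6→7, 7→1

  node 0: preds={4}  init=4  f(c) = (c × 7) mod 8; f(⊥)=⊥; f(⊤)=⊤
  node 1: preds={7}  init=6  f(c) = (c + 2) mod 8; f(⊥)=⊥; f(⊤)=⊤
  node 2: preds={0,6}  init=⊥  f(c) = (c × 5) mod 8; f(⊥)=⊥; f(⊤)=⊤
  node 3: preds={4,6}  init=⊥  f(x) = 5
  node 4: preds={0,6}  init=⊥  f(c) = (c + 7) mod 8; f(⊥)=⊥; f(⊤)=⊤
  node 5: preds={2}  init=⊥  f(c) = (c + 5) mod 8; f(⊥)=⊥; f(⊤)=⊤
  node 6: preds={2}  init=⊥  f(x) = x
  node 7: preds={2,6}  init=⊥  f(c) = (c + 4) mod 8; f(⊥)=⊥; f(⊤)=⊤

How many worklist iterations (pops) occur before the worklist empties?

21

Worklist (21 pops):
  #1 pop 0: in=⊥ → 4 (no change)
  #2 pop 1: in=⊥ → 6 (no change)
  #3 pop 2: in=4 → 4 (was ⊥); enqueue []
  #4 pop 3: in=⊥ → 5 (was ⊥); enqueue []
  #5 pop 4: in=4 → 3 (was ⊥); enqueue [0,3]
  #6 pop 5: in=4 → 1 (was ⊥); enqueue []
  #7 pop 6: in=4 → 4 (was ⊥); enqueue [2,4]
  #8 pop 7: in=4 → 0 (was ⊥); enqueue [1]
  #9 pop 0: in=3 → ⊤ (was 4); enqueue []
  #10 pop 3: in=⊤ → 5 (no change)
  #11 pop 2: in=⊤ → ⊤ (was 4); enqueue [5,6,7]
  #12 pop 4: in=⊤ → ⊤ (was 3); enqueue [0,3]
  #13 pop 1: in=0 → ⊤ (was 6); enqueue []
  #14 pop 5: in=⊤ → ⊤ (was 1); enqueue []
  #15 pop 6: in=⊤ → ⊤ (was 4); enqueue [2,4]
  #16 pop 7: in=⊤ → ⊤ (was 0); enqueue [1]
  #17 pop 0: in=⊤ → ⊤ (no change)
  #18 pop 3: in=⊤ → 5 (no change)
  #19 pop 2: in=⊤ → ⊤ (no change)
  #20 pop 4: in=⊤ → ⊤ (no change)
  #21 pop 1: in=⊤ → ⊤ (no change)

Fixpoint:
  val[0] = ⊤
  val[1] = ⊤
  val[2] = ⊤
  val[3] = 5
  val[4] = ⊤
  val[5] = ⊤
  val[6] = ⊤
  val[7] = ⊤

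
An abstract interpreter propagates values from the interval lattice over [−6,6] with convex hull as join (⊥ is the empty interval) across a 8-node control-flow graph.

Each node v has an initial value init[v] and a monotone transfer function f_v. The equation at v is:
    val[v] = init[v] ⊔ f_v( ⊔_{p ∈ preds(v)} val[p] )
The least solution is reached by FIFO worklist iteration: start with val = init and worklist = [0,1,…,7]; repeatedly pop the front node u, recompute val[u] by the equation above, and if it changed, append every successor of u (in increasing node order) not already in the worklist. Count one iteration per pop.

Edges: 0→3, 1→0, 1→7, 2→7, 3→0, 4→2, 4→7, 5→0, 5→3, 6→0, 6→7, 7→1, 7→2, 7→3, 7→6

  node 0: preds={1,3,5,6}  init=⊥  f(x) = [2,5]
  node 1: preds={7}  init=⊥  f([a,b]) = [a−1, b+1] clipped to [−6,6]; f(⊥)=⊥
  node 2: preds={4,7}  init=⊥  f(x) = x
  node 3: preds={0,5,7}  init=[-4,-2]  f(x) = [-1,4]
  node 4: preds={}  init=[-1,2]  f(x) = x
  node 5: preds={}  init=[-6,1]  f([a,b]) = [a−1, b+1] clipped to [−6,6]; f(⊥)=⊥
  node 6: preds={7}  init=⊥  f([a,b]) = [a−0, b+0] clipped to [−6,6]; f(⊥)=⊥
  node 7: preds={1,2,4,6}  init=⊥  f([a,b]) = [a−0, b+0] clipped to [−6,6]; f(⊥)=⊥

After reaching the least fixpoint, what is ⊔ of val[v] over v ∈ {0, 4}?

[-1,5]

Worklist (45 pops):
  #1 pop 0: in=[-6,1] → [2,5] (was ⊥); enqueue []
  #2 pop 1: in=⊥ → ⊥ (no change)
  #3 pop 2: in=[-1,2] → [-1,2] (was ⊥); enqueue []
  #4 pop 3: in=[-6,5] → [-4,4] (was [-4,-2]); enqueue [0]
  #5 pop 4: in=⊥ → [-1,2] (no change)
  #6 pop 5: in=⊥ → [-6,1] (no change)
  #7 pop 6: in=⊥ → ⊥ (no change)
  #8 pop 7: in=[-1,2] → [-1,2] (was ⊥); enqueue [1,2,3,6]
  #9 pop 0: in=[-6,4] → [2,5] (no change)
  #10 pop 1: in=[-1,2] → [-2,3] (was ⊥); enqueue [0,7]
  #11 pop 2: in=[-1,2] → [-1,2] (no change)
  #12 pop 3: in=[-6,5] → [-4,4] (no change)
  #13 pop 6: in=[-1,2] → [-1,2] (was ⊥); enqueue []
  #14 pop 0: in=[-6,4] → [2,5] (no change)
  #15 pop 7: in=[-2,3] → [-2,3] (was [-1,2]); enqueue [1,2,3,6]
  #16 pop 1: in=[-2,3] → [-3,4] (was [-2,3]); enqueue [0,7]
  #17 pop 2: in=[-2,3] → [-2,3] (was [-1,2]); enqueue []
  #18 pop 3: in=[-6,5] → [-4,4] (no change)
  #19 pop 6: in=[-2,3] → [-2,3] (was [-1,2]); enqueue []
  #20 pop 0: in=[-6,4] → [2,5] (no change)
  #21 pop 7: in=[-3,4] → [-3,4] (was [-2,3]); enqueue [1,2,3,6]
  #22 pop 1: in=[-3,4] → [-4,5] (was [-3,4]); enqueue [0,7]
  #23 pop 2: in=[-3,4] → [-3,4] (was [-2,3]); enqueue []
  #24 pop 3: in=[-6,5] → [-4,4] (no change)
  #25 pop 6: in=[-3,4] → [-3,4] (was [-2,3]); enqueue []
  #26 pop 0: in=[-6,5] → [2,5] (no change)
  #27 pop 7: in=[-4,5] → [-4,5] (was [-3,4]); enqueue [1,2,3,6]
  #28 pop 1: in=[-4,5] → [-5,6] (was [-4,5]); enqueue [0,7]
  #29 pop 2: in=[-4,5] → [-4,5] (was [-3,4]); enqueue []
  #30 pop 3: in=[-6,5] → [-4,4] (no change)
  #31 pop 6: in=[-4,5] → [-4,5] (was [-3,4]); enqueue []
  #32 pop 0: in=[-6,6] → [2,5] (no change)
  #33 pop 7: in=[-5,6] → [-5,6] (was [-4,5]); enqueue [1,2,3,6]
  #34 pop 1: in=[-5,6] → [-6,6] (was [-5,6]); enqueue [0,7]
  #35 pop 2: in=[-5,6] → [-5,6] (was [-4,5]); enqueue []
  #36 pop 3: in=[-6,6] → [-4,4] (no change)
  #37 pop 6: in=[-5,6] → [-5,6] (was [-4,5]); enqueue []
  #38 pop 0: in=[-6,6] → [2,5] (no change)
  #39 pop 7: in=[-6,6] → [-6,6] (was [-5,6]); enqueue [1,2,3,6]
  #40 pop 1: in=[-6,6] → [-6,6] (no change)
  #41 pop 2: in=[-6,6] → [-6,6] (was [-5,6]); enqueue [7]
  #42 pop 3: in=[-6,6] → [-4,4] (no change)
  #43 pop 6: in=[-6,6] → [-6,6] (was [-5,6]); enqueue [0]
  #44 pop 7: in=[-6,6] → [-6,6] (no change)
  #45 pop 0: in=[-6,6] → [2,5] (no change)

Fixpoint:
  val[0] = [2,5]
  val[1] = [-6,6]
  val[2] = [-6,6]
  val[3] = [-4,4]
  val[4] = [-1,2]
  val[5] = [-6,1]
  val[6] = [-6,6]
  val[7] = [-6,6]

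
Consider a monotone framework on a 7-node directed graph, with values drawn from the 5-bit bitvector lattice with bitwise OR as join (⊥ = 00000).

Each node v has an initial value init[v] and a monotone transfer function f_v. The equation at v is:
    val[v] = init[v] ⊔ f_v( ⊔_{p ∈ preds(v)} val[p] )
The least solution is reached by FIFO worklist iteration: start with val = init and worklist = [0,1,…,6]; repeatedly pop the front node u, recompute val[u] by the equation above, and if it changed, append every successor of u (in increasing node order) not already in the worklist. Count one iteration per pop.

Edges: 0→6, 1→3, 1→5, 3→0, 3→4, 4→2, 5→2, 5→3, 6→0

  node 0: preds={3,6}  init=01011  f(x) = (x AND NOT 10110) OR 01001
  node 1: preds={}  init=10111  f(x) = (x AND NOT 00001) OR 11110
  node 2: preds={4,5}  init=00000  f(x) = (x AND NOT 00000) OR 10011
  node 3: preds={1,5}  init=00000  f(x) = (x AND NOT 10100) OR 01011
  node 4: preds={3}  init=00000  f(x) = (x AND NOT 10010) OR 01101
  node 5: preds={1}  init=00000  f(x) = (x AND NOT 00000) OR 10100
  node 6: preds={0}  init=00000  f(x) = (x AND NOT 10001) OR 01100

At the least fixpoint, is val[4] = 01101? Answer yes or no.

yes

Trace (10 dequeues):
  [1] u=0 | in 00000 | out 01011 | ==
  [2] u=1 | in 00000 | out 11111 | prev 10111 | push {}
  [3] u=2 | in 00000 | out 10011 | prev 00000 | push {}
  [4] u=3 | in 11111 | out 01011 | prev 00000 | push {0}
  [5] u=4 | in 01011 | out 01101 | prev 00000 | push {2}
  [6] u=5 | in 11111 | out 11111 | prev 00000 | push {3}
  [7] u=6 | in 01011 | out 01110 | prev 00000 | push {}
  [8] u=0 | in 01111 | out 01011 | ==
  [9] u=2 | in 11111 | out 11111 | prev 10011 | push {}
  [10] u=3 | in 11111 | out 01011 | ==

Converged values:
  [0] 01011
  [1] 11111
  [2] 11111
  [3] 01011
  [4] 01101
  [5] 11111
  [6] 01110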